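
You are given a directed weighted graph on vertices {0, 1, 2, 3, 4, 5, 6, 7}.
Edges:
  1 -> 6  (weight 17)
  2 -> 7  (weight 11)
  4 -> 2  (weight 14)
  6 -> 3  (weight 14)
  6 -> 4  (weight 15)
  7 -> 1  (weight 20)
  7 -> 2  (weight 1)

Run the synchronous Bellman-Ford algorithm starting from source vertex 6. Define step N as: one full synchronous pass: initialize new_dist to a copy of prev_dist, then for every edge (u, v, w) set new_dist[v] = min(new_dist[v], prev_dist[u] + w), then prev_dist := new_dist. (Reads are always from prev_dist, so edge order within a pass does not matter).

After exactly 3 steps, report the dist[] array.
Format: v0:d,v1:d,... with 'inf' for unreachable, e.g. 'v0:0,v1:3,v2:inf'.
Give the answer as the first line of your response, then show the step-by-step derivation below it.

v0:inf,v1:inf,v2:29,v3:14,v4:15,v5:inf,v6:0,v7:40

step 1: dist = v0:inf,v1:inf,v2:inf,v3:14,v4:15,v5:inf,v6:0,v7:inf
step 2: dist = v0:inf,v1:inf,v2:29,v3:14,v4:15,v5:inf,v6:0,v7:inf
step 3: dist = v0:inf,v1:inf,v2:29,v3:14,v4:15,v5:inf,v6:0,v7:40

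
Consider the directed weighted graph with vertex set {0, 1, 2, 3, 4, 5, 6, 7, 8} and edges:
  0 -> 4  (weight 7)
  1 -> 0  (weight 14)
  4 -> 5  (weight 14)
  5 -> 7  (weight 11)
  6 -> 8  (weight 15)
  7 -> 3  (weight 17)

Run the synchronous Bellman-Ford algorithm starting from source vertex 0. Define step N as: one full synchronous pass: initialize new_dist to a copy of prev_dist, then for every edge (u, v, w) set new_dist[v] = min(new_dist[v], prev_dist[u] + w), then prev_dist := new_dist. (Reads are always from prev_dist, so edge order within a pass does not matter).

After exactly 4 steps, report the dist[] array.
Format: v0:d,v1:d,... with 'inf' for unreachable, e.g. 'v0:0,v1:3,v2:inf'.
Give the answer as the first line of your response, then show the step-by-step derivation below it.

v0:0,v1:inf,v2:inf,v3:49,v4:7,v5:21,v6:inf,v7:32,v8:inf

step 1: dist = v0:0,v1:inf,v2:inf,v3:inf,v4:7,v5:inf,v6:inf,v7:inf,v8:inf
step 2: dist = v0:0,v1:inf,v2:inf,v3:inf,v4:7,v5:21,v6:inf,v7:inf,v8:inf
step 3: dist = v0:0,v1:inf,v2:inf,v3:inf,v4:7,v5:21,v6:inf,v7:32,v8:inf
step 4: dist = v0:0,v1:inf,v2:inf,v3:49,v4:7,v5:21,v6:inf,v7:32,v8:inf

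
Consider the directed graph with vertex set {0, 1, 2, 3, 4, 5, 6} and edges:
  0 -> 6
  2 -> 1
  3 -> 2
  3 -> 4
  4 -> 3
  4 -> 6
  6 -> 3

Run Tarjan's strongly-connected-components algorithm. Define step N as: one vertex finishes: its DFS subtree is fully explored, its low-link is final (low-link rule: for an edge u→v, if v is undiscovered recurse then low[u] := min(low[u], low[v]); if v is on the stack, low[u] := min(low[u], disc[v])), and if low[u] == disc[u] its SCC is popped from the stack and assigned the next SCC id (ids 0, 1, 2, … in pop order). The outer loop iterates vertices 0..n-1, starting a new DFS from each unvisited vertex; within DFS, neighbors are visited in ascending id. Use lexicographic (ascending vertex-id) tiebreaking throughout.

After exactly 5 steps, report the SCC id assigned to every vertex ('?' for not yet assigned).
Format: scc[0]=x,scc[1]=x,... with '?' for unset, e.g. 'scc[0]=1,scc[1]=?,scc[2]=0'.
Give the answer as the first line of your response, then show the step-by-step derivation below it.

scc[0]=?,scc[1]=0,scc[2]=1,scc[3]=2,scc[4]=2,scc[5]=?,scc[6]=2

step 1: low=(low[0]=0,low[1]=4,low[2]=3,low[3]=2,low[4]=?,low[5]=?,low[6]=1); scc=(scc[0]=?,scc[1]=0,scc[2]=?,scc[3]=?,scc[4]=?,scc[5]=?,scc[6]=?)
step 2: low=(low[0]=0,low[1]=4,low[2]=3,low[3]=2,low[4]=?,low[5]=?,low[6]=1); scc=(scc[0]=?,scc[1]=0,scc[2]=1,scc[3]=?,scc[4]=?,scc[5]=?,scc[6]=?)
step 3: low=(low[0]=0,low[1]=4,low[2]=3,low[3]=2,low[4]=1,low[5]=?,low[6]=1); scc=(scc[0]=?,scc[1]=0,scc[2]=1,scc[3]=?,scc[4]=?,scc[5]=?,scc[6]=?)
step 4: low=(low[0]=0,low[1]=4,low[2]=3,low[3]=1,low[4]=1,low[5]=?,low[6]=1); scc=(scc[0]=?,scc[1]=0,scc[2]=1,scc[3]=?,scc[4]=?,scc[5]=?,scc[6]=?)
step 5: low=(low[0]=0,low[1]=4,low[2]=3,low[3]=1,low[4]=1,low[5]=?,low[6]=1); scc=(scc[0]=?,scc[1]=0,scc[2]=1,scc[3]=2,scc[4]=2,scc[5]=?,scc[6]=2)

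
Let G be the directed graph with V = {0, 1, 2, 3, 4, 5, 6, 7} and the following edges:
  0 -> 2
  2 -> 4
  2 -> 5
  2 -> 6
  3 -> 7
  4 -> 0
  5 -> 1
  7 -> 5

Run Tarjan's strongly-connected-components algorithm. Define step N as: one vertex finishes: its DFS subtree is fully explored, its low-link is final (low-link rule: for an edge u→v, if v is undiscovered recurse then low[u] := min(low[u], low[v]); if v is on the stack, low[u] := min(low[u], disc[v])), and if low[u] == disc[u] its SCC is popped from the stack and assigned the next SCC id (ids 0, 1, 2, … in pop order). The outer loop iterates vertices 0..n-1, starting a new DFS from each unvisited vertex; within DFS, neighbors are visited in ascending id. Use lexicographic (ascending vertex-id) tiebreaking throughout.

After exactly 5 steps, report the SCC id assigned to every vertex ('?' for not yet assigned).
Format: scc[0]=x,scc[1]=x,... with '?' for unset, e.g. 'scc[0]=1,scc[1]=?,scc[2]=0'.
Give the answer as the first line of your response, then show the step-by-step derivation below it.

scc[0]=?,scc[1]=0,scc[2]=?,scc[3]=?,scc[4]=?,scc[5]=1,scc[6]=2,scc[7]=?

step 1: low=(low[0]=0,low[1]=?,low[2]=1,low[3]=?,low[4]=0,low[5]=?,low[6]=?,low[7]=?); scc=(scc[0]=?,scc[1]=?,scc[2]=?,scc[3]=?,scc[4]=?,scc[5]=?,scc[6]=?,scc[7]=?)
step 2: low=(low[0]=0,low[1]=4,low[2]=0,low[3]=?,low[4]=0,low[5]=3,low[6]=?,low[7]=?); scc=(scc[0]=?,scc[1]=0,scc[2]=?,scc[3]=?,scc[4]=?,scc[5]=?,scc[6]=?,scc[7]=?)
step 3: low=(low[0]=0,low[1]=4,low[2]=0,low[3]=?,low[4]=0,low[5]=3,low[6]=?,low[7]=?); scc=(scc[0]=?,scc[1]=0,scc[2]=?,scc[3]=?,scc[4]=?,scc[5]=1,scc[6]=?,scc[7]=?)
step 4: low=(low[0]=0,low[1]=4,low[2]=0,low[3]=?,low[4]=0,low[5]=3,low[6]=5,low[7]=?); scc=(scc[0]=?,scc[1]=0,scc[2]=?,scc[3]=?,scc[4]=?,scc[5]=1,scc[6]=2,scc[7]=?)
step 5: low=(low[0]=0,low[1]=4,low[2]=0,low[3]=?,low[4]=0,low[5]=3,low[6]=5,low[7]=?); scc=(scc[0]=?,scc[1]=0,scc[2]=?,scc[3]=?,scc[4]=?,scc[5]=1,scc[6]=2,scc[7]=?)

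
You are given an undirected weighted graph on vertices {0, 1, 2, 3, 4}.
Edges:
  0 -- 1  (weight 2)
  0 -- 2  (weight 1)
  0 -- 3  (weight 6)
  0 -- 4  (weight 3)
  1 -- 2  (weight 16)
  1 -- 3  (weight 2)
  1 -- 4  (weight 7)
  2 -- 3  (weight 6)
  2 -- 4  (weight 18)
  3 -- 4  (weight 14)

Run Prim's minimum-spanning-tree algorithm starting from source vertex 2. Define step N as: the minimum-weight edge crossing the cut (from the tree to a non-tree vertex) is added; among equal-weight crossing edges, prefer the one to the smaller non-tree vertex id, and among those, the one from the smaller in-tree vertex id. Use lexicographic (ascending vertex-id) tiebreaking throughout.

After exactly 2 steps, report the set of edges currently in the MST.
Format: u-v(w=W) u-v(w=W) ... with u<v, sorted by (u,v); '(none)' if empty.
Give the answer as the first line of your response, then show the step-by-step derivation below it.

0-1(w=2) 0-2(w=1)

step 1: add edge 0-2 (w=1); MST = {0-2(w=1)}
step 2: add edge 0-1 (w=2); MST = {0-1(w=2) 0-2(w=1)}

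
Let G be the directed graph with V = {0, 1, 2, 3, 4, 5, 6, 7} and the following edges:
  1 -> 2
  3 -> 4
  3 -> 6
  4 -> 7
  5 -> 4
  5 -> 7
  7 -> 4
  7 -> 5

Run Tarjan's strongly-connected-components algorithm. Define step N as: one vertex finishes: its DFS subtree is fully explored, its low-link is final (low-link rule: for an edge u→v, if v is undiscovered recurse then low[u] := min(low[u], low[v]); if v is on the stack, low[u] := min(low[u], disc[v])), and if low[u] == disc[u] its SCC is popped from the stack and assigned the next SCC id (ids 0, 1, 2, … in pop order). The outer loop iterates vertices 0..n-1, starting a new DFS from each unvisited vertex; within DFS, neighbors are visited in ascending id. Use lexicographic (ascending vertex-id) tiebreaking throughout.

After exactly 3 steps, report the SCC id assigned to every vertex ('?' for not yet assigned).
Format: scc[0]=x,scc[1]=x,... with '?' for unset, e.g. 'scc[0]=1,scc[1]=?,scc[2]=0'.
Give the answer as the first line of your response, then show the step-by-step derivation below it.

scc[0]=0,scc[1]=2,scc[2]=1,scc[3]=?,scc[4]=?,scc[5]=?,scc[6]=?,scc[7]=?

step 1: low=(low[0]=0,low[1]=?,low[2]=?,low[3]=?,low[4]=?,low[5]=?,low[6]=?,low[7]=?); scc=(scc[0]=0,scc[1]=?,scc[2]=?,scc[3]=?,scc[4]=?,scc[5]=?,scc[6]=?,scc[7]=?)
step 2: low=(low[0]=0,low[1]=1,low[2]=2,low[3]=?,low[4]=?,low[5]=?,low[6]=?,low[7]=?); scc=(scc[0]=0,scc[1]=?,scc[2]=1,scc[3]=?,scc[4]=?,scc[5]=?,scc[6]=?,scc[7]=?)
step 3: low=(low[0]=0,low[1]=1,low[2]=2,low[3]=?,low[4]=?,low[5]=?,low[6]=?,low[7]=?); scc=(scc[0]=0,scc[1]=2,scc[2]=1,scc[3]=?,scc[4]=?,scc[5]=?,scc[6]=?,scc[7]=?)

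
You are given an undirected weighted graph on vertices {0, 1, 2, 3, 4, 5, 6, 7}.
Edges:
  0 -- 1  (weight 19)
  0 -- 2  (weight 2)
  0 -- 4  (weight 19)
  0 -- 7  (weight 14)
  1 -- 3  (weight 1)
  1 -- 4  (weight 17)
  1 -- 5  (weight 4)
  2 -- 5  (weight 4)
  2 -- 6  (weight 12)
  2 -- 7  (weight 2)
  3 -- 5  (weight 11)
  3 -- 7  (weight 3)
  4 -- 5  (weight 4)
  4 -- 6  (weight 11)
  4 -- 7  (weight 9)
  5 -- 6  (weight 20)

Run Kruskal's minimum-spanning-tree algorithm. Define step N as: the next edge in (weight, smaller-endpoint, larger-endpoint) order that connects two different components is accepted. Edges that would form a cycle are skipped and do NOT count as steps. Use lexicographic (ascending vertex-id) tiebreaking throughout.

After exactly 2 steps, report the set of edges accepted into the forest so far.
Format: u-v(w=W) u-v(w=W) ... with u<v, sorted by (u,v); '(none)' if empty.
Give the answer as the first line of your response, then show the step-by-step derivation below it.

0-2(w=2) 1-3(w=1)

step 1: add edge 1-3 (w=1); MST = {1-3(w=1)}
step 2: add edge 0-2 (w=2); MST = {0-2(w=2) 1-3(w=1)}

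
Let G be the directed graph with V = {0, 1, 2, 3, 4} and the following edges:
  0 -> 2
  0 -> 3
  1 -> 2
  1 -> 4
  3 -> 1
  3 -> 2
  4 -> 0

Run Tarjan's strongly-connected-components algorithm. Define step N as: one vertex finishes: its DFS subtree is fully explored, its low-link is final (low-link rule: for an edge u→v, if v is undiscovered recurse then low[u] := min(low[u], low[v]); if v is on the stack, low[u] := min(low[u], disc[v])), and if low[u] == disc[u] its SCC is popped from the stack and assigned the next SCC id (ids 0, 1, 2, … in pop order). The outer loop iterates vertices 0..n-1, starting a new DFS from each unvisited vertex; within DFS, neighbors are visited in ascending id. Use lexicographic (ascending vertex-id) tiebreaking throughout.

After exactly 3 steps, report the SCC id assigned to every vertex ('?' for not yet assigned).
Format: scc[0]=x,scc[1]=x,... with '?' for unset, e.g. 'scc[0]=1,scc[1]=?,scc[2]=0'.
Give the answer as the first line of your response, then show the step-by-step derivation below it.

scc[0]=?,scc[1]=?,scc[2]=0,scc[3]=?,scc[4]=?

step 1: low=(low[0]=0,low[1]=?,low[2]=1,low[3]=?,low[4]=?); scc=(scc[0]=?,scc[1]=?,scc[2]=0,scc[3]=?,scc[4]=?)
step 2: low=(low[0]=0,low[1]=3,low[2]=1,low[3]=2,low[4]=0); scc=(scc[0]=?,scc[1]=?,scc[2]=0,scc[3]=?,scc[4]=?)
step 3: low=(low[0]=0,low[1]=0,low[2]=1,low[3]=2,low[4]=0); scc=(scc[0]=?,scc[1]=?,scc[2]=0,scc[3]=?,scc[4]=?)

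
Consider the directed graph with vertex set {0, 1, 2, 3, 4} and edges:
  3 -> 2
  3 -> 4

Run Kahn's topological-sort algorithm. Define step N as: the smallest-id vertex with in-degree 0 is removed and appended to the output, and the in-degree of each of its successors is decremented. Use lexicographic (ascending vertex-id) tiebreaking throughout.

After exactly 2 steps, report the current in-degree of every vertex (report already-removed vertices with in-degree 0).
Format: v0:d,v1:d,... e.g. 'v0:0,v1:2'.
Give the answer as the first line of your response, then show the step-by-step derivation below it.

v0:0,v1:0,v2:1,v3:0,v4:1

step 1: output 0; order=[0]; indeg=(0,0,1,0,1)
step 2: output 1; order=[0,1]; indeg=(0,0,1,0,1)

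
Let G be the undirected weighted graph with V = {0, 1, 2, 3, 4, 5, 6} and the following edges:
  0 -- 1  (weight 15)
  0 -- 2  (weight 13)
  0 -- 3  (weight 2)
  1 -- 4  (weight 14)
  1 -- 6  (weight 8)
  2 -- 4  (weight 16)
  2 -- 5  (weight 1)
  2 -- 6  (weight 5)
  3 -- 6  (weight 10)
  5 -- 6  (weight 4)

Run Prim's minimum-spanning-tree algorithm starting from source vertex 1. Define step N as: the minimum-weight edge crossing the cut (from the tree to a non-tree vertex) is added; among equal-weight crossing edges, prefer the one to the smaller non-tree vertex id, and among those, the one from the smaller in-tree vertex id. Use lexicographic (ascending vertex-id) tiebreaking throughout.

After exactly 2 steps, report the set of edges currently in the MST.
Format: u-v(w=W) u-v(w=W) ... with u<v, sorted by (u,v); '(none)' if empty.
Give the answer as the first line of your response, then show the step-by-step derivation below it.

1-6(w=8) 5-6(w=4)

step 1: add edge 1-6 (w=8); MST = {1-6(w=8)}
step 2: add edge 5-6 (w=4); MST = {1-6(w=8) 5-6(w=4)}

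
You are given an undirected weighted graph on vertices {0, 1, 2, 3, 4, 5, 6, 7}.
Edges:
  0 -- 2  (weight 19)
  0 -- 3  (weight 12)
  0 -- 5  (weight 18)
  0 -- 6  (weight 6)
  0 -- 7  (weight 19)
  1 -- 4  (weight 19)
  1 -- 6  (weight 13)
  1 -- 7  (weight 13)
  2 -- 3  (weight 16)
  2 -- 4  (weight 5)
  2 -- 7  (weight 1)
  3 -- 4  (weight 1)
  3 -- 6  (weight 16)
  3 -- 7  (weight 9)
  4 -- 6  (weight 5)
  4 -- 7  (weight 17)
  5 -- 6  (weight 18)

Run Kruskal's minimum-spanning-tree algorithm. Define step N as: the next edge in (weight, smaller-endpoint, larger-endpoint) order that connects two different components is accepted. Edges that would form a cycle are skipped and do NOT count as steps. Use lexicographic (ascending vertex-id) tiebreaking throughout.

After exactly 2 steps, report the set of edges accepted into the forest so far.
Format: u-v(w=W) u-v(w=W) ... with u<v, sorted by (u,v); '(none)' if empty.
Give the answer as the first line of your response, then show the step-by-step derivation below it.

2-7(w=1) 3-4(w=1)

step 1: add edge 2-7 (w=1); MST = {2-7(w=1)}
step 2: add edge 3-4 (w=1); MST = {2-7(w=1) 3-4(w=1)}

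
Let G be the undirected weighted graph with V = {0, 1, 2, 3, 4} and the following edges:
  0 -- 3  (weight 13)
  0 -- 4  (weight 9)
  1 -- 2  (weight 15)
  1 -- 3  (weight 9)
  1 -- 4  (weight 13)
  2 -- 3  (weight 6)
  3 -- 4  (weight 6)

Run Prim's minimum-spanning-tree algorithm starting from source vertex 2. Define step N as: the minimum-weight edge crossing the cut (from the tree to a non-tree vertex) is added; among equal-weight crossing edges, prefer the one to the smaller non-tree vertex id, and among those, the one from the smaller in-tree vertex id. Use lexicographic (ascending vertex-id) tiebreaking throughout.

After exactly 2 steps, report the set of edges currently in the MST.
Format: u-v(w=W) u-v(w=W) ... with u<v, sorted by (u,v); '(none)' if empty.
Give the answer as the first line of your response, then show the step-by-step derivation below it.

2-3(w=6) 3-4(w=6)

step 1: add edge 2-3 (w=6); MST = {2-3(w=6)}
step 2: add edge 3-4 (w=6); MST = {2-3(w=6) 3-4(w=6)}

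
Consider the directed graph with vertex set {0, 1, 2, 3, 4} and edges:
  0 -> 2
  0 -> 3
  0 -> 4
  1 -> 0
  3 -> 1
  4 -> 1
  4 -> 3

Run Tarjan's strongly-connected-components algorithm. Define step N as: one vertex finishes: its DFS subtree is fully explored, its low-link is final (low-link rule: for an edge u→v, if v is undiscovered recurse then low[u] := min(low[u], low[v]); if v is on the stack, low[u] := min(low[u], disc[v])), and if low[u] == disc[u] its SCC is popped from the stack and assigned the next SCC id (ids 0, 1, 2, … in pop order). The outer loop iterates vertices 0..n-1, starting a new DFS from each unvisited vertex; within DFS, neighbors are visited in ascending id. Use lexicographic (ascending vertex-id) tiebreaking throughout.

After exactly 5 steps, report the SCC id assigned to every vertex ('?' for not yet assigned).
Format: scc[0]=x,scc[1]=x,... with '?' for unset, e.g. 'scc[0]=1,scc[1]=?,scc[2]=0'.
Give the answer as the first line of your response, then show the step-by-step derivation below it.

scc[0]=1,scc[1]=1,scc[2]=0,scc[3]=1,scc[4]=1

step 1: low=(low[0]=0,low[1]=?,low[2]=1,low[3]=?,low[4]=?); scc=(scc[0]=?,scc[1]=?,scc[2]=0,scc[3]=?,scc[4]=?)
step 2: low=(low[0]=0,low[1]=0,low[2]=1,low[3]=2,low[4]=?); scc=(scc[0]=?,scc[1]=?,scc[2]=0,scc[3]=?,scc[4]=?)
step 3: low=(low[0]=0,low[1]=0,low[2]=1,low[3]=0,low[4]=?); scc=(scc[0]=?,scc[1]=?,scc[2]=0,scc[3]=?,scc[4]=?)
step 4: low=(low[0]=0,low[1]=0,low[2]=1,low[3]=0,low[4]=2); scc=(scc[0]=?,scc[1]=?,scc[2]=0,scc[3]=?,scc[4]=?)
step 5: low=(low[0]=0,low[1]=0,low[2]=1,low[3]=0,low[4]=2); scc=(scc[0]=1,scc[1]=1,scc[2]=0,scc[3]=1,scc[4]=1)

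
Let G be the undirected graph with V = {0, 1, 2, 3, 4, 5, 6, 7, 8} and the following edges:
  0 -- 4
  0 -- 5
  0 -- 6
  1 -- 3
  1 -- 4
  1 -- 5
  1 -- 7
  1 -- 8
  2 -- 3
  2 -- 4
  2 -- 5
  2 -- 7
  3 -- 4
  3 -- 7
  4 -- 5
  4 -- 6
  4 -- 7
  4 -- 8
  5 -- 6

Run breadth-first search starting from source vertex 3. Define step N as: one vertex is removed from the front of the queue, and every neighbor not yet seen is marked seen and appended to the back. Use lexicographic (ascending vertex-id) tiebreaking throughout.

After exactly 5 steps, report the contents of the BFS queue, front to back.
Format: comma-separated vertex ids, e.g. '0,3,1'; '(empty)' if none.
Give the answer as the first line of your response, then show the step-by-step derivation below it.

5,8,0,6

step 1: dequeue 3; queue=[1,2,4,7]; order=3
step 2: dequeue 1; queue=[2,4,7,5,8]; order=3,1
step 3: dequeue 2; queue=[4,7,5,8]; order=3,1,2
step 4: dequeue 4; queue=[7,5,8,0,6]; order=3,1,2,4
step 5: dequeue 7; queue=[5,8,0,6]; order=3,1,2,4,7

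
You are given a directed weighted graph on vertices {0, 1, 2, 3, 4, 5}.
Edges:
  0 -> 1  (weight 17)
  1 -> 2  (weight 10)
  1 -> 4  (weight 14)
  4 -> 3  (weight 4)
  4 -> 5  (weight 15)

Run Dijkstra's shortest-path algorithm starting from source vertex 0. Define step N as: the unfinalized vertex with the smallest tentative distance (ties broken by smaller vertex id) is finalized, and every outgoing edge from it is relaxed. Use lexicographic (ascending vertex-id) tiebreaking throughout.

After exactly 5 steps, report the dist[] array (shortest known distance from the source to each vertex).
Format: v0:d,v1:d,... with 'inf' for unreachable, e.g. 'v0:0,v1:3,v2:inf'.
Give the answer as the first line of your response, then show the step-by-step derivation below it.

v0:0,v1:17,v2:27,v3:35,v4:31,v5:46

step 1: dist = v0:0,v1:17,v2:inf,v3:inf,v4:inf,v5:inf
step 2: dist = v0:0,v1:17,v2:27,v3:inf,v4:31,v5:inf
step 3: dist = v0:0,v1:17,v2:27,v3:inf,v4:31,v5:inf
step 4: dist = v0:0,v1:17,v2:27,v3:35,v4:31,v5:46
step 5: dist = v0:0,v1:17,v2:27,v3:35,v4:31,v5:46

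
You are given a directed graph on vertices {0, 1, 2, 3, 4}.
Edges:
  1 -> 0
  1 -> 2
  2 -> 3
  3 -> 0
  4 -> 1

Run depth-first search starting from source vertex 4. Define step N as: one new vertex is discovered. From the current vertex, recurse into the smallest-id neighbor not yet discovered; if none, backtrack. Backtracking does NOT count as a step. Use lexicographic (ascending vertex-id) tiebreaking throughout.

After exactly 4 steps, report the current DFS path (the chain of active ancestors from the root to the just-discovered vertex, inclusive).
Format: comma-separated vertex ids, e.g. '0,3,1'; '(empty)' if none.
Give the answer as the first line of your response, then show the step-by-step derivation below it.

4,1,2

step 1: discover 4; path=4; order=4
step 2: discover 1; path=4>1; order=4,1
step 3: discover 0; path=4>1>0; order=4,1,0
step 4: discover 2; path=4>1>2; order=4,1,0,2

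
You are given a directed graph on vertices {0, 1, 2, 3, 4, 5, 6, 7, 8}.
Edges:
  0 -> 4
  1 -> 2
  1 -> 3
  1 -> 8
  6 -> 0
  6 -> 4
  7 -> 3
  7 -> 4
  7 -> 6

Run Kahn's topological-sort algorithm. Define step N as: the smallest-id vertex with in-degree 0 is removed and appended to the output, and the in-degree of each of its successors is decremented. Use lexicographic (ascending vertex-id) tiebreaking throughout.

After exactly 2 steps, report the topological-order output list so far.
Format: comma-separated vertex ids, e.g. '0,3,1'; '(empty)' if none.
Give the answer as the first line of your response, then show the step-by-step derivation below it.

1,2

step 1: output 1; order=[1]; indeg=(1,0,0,1,3,0,1,0,0)
step 2: output 2; order=[1,2]; indeg=(1,0,0,1,3,0,1,0,0)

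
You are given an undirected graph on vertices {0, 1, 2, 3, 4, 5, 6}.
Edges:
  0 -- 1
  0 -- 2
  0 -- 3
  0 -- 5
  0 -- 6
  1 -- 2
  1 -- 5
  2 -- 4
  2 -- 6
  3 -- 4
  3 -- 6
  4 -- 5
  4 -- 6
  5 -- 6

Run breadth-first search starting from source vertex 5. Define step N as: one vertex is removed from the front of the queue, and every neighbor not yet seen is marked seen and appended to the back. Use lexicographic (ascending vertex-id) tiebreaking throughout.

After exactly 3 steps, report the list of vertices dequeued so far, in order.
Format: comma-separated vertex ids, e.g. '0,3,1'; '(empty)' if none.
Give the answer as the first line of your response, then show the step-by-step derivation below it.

5,0,1

step 1: dequeue 5; queue=[0,1,4,6]; order=5
step 2: dequeue 0; queue=[1,4,6,2,3]; order=5,0
step 3: dequeue 1; queue=[4,6,2,3]; order=5,0,1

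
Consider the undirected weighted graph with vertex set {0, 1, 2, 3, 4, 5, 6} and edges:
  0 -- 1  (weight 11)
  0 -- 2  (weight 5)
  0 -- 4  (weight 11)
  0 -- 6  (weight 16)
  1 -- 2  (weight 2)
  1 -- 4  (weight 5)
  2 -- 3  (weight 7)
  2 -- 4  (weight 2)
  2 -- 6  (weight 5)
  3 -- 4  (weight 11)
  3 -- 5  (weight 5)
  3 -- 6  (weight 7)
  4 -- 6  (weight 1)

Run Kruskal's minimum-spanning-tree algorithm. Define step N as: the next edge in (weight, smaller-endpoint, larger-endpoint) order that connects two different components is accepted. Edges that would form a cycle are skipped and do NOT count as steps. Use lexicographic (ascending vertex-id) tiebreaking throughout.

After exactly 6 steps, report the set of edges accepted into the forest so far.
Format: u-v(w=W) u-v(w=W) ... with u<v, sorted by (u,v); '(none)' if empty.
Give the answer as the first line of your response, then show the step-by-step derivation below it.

0-2(w=5) 1-2(w=2) 2-3(w=7) 2-4(w=2) 3-5(w=5) 4-6(w=1)

step 1: add edge 4-6 (w=1); MST = {4-6(w=1)}
step 2: add edge 1-2 (w=2); MST = {1-2(w=2) 4-6(w=1)}
step 3: add edge 2-4 (w=2); MST = {1-2(w=2) 2-4(w=2) 4-6(w=1)}
step 4: add edge 0-2 (w=5); MST = {0-2(w=5) 1-2(w=2) 2-4(w=2) 4-6(w=1)}
step 5: add edge 3-5 (w=5); MST = {0-2(w=5) 1-2(w=2) 2-4(w=2) 3-5(w=5) 4-6(w=1)}
step 6: add edge 2-3 (w=7); MST = {0-2(w=5) 1-2(w=2) 2-3(w=7) 2-4(w=2) 3-5(w=5) 4-6(w=1)}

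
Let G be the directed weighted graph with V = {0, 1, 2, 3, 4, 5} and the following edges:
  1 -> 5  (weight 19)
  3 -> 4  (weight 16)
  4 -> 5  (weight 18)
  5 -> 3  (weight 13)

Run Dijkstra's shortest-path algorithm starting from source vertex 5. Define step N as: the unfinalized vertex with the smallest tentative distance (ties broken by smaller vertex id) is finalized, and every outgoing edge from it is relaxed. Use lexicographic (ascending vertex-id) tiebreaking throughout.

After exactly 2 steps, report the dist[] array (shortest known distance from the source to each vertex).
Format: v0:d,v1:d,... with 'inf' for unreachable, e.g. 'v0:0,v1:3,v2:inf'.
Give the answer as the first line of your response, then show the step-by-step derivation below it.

v0:inf,v1:inf,v2:inf,v3:13,v4:29,v5:0

step 1: dist = v0:inf,v1:inf,v2:inf,v3:13,v4:inf,v5:0
step 2: dist = v0:inf,v1:inf,v2:inf,v3:13,v4:29,v5:0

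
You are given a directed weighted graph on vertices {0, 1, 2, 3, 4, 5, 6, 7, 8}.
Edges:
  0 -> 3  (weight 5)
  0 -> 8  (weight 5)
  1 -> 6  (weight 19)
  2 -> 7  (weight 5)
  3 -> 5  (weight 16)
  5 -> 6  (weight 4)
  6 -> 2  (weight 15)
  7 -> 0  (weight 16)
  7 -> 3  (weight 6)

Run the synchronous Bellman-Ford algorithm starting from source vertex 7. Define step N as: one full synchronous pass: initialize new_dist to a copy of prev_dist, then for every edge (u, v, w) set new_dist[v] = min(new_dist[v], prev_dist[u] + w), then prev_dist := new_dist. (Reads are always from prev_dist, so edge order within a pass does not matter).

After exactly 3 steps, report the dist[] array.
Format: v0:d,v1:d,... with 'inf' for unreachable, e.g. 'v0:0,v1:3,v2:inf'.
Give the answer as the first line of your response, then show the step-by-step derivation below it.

v0:16,v1:inf,v2:inf,v3:6,v4:inf,v5:22,v6:26,v7:0,v8:21

step 1: dist = v0:16,v1:inf,v2:inf,v3:6,v4:inf,v5:inf,v6:inf,v7:0,v8:inf
step 2: dist = v0:16,v1:inf,v2:inf,v3:6,v4:inf,v5:22,v6:inf,v7:0,v8:21
step 3: dist = v0:16,v1:inf,v2:inf,v3:6,v4:inf,v5:22,v6:26,v7:0,v8:21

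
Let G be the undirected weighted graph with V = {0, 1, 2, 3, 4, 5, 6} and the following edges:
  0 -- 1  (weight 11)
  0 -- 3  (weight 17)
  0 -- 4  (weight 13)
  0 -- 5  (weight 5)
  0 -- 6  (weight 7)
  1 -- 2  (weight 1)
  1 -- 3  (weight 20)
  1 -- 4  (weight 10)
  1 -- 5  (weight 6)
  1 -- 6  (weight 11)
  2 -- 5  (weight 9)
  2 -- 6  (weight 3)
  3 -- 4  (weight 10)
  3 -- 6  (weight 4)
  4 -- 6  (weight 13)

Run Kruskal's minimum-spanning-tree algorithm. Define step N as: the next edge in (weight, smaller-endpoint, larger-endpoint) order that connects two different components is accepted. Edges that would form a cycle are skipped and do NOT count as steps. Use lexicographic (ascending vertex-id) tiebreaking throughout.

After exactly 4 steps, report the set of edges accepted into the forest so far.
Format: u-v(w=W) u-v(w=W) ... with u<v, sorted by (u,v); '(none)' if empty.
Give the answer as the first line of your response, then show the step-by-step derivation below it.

0-5(w=5) 1-2(w=1) 2-6(w=3) 3-6(w=4)

step 1: add edge 1-2 (w=1); MST = {1-2(w=1)}
step 2: add edge 2-6 (w=3); MST = {1-2(w=1) 2-6(w=3)}
step 3: add edge 3-6 (w=4); MST = {1-2(w=1) 2-6(w=3) 3-6(w=4)}
step 4: add edge 0-5 (w=5); MST = {0-5(w=5) 1-2(w=1) 2-6(w=3) 3-6(w=4)}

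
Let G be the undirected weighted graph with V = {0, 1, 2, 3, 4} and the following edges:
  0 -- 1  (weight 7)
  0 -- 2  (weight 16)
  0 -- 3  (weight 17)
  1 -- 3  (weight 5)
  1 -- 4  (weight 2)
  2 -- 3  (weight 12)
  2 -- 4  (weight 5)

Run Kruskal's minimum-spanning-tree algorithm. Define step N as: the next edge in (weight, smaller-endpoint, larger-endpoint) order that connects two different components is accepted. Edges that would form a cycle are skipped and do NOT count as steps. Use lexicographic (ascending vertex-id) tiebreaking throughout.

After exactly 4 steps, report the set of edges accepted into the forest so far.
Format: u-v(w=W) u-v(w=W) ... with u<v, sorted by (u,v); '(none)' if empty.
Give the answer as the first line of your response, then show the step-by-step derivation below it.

0-1(w=7) 1-3(w=5) 1-4(w=2) 2-4(w=5)

step 1: add edge 1-4 (w=2); MST = {1-4(w=2)}
step 2: add edge 1-3 (w=5); MST = {1-3(w=5) 1-4(w=2)}
step 3: add edge 2-4 (w=5); MST = {1-3(w=5) 1-4(w=2) 2-4(w=5)}
step 4: add edge 0-1 (w=7); MST = {0-1(w=7) 1-3(w=5) 1-4(w=2) 2-4(w=5)}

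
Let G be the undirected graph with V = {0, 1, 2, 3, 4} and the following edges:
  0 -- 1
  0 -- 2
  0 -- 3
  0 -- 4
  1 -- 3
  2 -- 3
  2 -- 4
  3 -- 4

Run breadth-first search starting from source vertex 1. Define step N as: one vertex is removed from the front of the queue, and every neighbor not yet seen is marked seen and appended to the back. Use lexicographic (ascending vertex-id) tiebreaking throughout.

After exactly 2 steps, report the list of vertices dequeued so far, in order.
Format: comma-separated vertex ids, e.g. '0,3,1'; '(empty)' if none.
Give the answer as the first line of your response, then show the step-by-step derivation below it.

1,0

step 1: dequeue 1; queue=[0,3]; order=1
step 2: dequeue 0; queue=[3,2,4]; order=1,0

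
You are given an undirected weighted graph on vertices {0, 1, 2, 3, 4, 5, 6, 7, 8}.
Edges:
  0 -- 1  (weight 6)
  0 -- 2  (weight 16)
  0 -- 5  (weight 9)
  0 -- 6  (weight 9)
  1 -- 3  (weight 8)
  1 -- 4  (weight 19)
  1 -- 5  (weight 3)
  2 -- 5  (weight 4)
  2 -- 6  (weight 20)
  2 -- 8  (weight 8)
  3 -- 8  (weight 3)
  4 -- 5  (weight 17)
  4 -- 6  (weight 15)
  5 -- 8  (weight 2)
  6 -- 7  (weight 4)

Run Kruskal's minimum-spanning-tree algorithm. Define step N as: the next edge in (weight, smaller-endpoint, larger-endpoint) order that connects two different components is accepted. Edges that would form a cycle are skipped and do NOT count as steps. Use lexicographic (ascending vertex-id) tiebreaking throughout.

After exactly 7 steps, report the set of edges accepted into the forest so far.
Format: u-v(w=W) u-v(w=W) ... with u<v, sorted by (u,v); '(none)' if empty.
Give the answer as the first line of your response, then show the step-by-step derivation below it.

0-1(w=6) 0-6(w=9) 1-5(w=3) 2-5(w=4) 3-8(w=3) 5-8(w=2) 6-7(w=4)

step 1: add edge 5-8 (w=2); MST = {5-8(w=2)}
step 2: add edge 1-5 (w=3); MST = {1-5(w=3) 5-8(w=2)}
step 3: add edge 3-8 (w=3); MST = {1-5(w=3) 3-8(w=3) 5-8(w=2)}
step 4: add edge 2-5 (w=4); MST = {1-5(w=3) 2-5(w=4) 3-8(w=3) 5-8(w=2)}
step 5: add edge 6-7 (w=4); MST = {1-5(w=3) 2-5(w=4) 3-8(w=3) 5-8(w=2) 6-7(w=4)}
step 6: add edge 0-1 (w=6); MST = {0-1(w=6) 1-5(w=3) 2-5(w=4) 3-8(w=3) 5-8(w=2) 6-7(w=4)}
step 7: add edge 0-6 (w=9); MST = {0-1(w=6) 0-6(w=9) 1-5(w=3) 2-5(w=4) 3-8(w=3) 5-8(w=2) 6-7(w=4)}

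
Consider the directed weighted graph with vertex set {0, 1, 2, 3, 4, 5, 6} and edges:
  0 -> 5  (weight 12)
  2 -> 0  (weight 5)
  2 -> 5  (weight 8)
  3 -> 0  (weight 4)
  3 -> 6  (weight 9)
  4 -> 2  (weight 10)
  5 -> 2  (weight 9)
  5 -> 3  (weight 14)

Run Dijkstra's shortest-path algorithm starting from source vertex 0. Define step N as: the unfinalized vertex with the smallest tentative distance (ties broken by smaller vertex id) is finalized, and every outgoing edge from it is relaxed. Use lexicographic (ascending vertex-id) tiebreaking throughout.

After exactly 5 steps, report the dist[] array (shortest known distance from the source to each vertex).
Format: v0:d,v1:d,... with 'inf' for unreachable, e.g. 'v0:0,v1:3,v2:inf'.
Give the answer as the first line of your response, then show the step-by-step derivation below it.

v0:0,v1:inf,v2:21,v3:26,v4:inf,v5:12,v6:35

step 1: dist = v0:0,v1:inf,v2:inf,v3:inf,v4:inf,v5:12,v6:inf
step 2: dist = v0:0,v1:inf,v2:21,v3:26,v4:inf,v5:12,v6:inf
step 3: dist = v0:0,v1:inf,v2:21,v3:26,v4:inf,v5:12,v6:inf
step 4: dist = v0:0,v1:inf,v2:21,v3:26,v4:inf,v5:12,v6:35
step 5: dist = v0:0,v1:inf,v2:21,v3:26,v4:inf,v5:12,v6:35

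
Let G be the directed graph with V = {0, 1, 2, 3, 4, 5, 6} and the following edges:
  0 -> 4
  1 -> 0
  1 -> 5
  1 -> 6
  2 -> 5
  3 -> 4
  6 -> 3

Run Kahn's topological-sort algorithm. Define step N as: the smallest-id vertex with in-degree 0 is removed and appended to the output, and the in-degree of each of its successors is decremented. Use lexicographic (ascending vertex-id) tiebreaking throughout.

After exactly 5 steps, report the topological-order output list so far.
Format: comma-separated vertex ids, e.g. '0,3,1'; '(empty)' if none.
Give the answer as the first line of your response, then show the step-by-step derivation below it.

1,0,2,5,6

step 1: output 1; order=[1]; indeg=(0,0,0,1,2,1,0)
step 2: output 0; order=[1,0]; indeg=(0,0,0,1,1,1,0)
step 3: output 2; order=[1,0,2]; indeg=(0,0,0,1,1,0,0)
step 4: output 5; order=[1,0,2,5]; indeg=(0,0,0,1,1,0,0)
step 5: output 6; order=[1,0,2,5,6]; indeg=(0,0,0,0,1,0,0)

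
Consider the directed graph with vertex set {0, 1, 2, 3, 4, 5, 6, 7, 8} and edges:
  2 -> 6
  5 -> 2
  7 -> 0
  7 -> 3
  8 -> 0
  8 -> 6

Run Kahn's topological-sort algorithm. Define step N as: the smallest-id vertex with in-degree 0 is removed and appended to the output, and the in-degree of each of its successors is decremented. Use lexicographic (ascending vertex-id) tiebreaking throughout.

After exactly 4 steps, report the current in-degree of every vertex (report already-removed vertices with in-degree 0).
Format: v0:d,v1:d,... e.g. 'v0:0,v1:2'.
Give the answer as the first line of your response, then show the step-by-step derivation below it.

v0:2,v1:0,v2:0,v3:1,v4:0,v5:0,v6:1,v7:0,v8:0

step 1: output 1; order=[1]; indeg=(2,0,1,1,0,0,2,0,0)
step 2: output 4; order=[1,4]; indeg=(2,0,1,1,0,0,2,0,0)
step 3: output 5; order=[1,4,5]; indeg=(2,0,0,1,0,0,2,0,0)
step 4: output 2; order=[1,4,5,2]; indeg=(2,0,0,1,0,0,1,0,0)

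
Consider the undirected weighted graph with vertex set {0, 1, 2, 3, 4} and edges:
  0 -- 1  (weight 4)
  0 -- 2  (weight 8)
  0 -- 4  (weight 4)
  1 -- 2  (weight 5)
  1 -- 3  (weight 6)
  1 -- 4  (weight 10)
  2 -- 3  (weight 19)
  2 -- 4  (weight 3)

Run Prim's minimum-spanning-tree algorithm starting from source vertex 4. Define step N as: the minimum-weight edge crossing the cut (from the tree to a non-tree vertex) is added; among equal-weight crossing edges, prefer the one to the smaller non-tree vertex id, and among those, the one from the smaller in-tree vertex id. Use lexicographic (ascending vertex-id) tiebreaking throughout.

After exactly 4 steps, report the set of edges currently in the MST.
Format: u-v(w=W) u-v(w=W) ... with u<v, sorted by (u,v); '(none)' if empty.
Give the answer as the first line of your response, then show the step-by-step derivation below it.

0-1(w=4) 0-4(w=4) 1-3(w=6) 2-4(w=3)

step 1: add edge 2-4 (w=3); MST = {2-4(w=3)}
step 2: add edge 0-4 (w=4); MST = {0-4(w=4) 2-4(w=3)}
step 3: add edge 0-1 (w=4); MST = {0-1(w=4) 0-4(w=4) 2-4(w=3)}
step 4: add edge 1-3 (w=6); MST = {0-1(w=4) 0-4(w=4) 1-3(w=6) 2-4(w=3)}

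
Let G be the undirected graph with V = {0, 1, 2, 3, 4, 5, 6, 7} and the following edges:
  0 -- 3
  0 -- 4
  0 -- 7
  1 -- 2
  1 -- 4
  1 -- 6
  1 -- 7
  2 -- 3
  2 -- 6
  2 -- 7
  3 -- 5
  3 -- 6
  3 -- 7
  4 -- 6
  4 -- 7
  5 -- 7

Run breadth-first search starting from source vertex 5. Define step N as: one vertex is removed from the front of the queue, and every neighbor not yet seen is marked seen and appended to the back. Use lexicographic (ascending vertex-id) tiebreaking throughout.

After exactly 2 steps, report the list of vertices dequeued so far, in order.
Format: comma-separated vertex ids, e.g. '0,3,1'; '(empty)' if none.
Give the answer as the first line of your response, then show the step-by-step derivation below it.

5,3

step 1: dequeue 5; queue=[3,7]; order=5
step 2: dequeue 3; queue=[7,0,2,6]; order=5,3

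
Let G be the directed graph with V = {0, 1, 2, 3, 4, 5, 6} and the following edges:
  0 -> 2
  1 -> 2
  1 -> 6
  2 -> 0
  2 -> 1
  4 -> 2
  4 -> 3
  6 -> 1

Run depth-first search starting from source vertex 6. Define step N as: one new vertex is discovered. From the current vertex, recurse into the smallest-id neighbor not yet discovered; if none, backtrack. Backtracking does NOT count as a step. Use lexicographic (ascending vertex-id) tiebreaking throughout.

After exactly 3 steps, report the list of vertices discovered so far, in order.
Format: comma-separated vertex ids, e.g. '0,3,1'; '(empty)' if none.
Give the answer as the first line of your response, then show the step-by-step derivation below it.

6,1,2

step 1: discover 6; path=6; order=6
step 2: discover 1; path=6>1; order=6,1
step 3: discover 2; path=6>1>2; order=6,1,2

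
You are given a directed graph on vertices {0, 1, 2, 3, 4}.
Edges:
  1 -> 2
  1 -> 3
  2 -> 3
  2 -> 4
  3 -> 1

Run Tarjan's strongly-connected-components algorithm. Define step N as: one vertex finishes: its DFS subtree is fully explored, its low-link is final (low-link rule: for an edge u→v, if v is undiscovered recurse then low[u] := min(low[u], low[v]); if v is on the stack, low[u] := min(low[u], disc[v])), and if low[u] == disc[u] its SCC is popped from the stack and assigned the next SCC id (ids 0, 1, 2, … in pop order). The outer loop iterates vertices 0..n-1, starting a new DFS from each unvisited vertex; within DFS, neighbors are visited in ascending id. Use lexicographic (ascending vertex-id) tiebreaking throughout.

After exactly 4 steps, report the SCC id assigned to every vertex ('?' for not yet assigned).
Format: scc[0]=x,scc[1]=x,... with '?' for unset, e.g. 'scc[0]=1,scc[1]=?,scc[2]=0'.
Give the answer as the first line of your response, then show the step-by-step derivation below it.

scc[0]=0,scc[1]=?,scc[2]=?,scc[3]=?,scc[4]=1

step 1: low=(low[0]=0,low[1]=?,low[2]=?,low[3]=?,low[4]=?); scc=(scc[0]=0,scc[1]=?,scc[2]=?,scc[3]=?,scc[4]=?)
step 2: low=(low[0]=0,low[1]=1,low[2]=2,low[3]=1,low[4]=?); scc=(scc[0]=0,scc[1]=?,scc[2]=?,scc[3]=?,scc[4]=?)
step 3: low=(low[0]=0,low[1]=1,low[2]=1,low[3]=1,low[4]=4); scc=(scc[0]=0,scc[1]=?,scc[2]=?,scc[3]=?,scc[4]=1)
step 4: low=(low[0]=0,low[1]=1,low[2]=1,low[3]=1,low[4]=4); scc=(scc[0]=0,scc[1]=?,scc[2]=?,scc[3]=?,scc[4]=1)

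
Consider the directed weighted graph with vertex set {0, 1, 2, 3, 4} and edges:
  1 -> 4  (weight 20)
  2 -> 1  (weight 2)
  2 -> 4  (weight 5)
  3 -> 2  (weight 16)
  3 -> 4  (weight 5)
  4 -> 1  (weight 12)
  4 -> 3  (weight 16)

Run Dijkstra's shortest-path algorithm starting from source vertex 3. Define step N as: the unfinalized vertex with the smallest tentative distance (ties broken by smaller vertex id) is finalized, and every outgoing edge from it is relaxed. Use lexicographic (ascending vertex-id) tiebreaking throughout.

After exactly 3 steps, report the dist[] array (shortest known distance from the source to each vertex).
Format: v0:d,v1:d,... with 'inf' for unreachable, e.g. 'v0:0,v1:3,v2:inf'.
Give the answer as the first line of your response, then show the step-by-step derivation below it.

v0:inf,v1:17,v2:16,v3:0,v4:5

step 1: dist = v0:inf,v1:inf,v2:16,v3:0,v4:5
step 2: dist = v0:inf,v1:17,v2:16,v3:0,v4:5
step 3: dist = v0:inf,v1:17,v2:16,v3:0,v4:5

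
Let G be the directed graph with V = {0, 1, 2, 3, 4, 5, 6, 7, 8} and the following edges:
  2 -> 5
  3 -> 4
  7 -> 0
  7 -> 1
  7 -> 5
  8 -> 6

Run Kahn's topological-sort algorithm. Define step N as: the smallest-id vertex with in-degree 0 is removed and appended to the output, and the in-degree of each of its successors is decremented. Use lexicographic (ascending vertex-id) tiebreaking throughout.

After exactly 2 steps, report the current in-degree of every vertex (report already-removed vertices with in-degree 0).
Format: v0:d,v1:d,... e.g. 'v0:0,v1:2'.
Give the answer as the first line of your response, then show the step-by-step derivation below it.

v0:1,v1:1,v2:0,v3:0,v4:0,v5:1,v6:1,v7:0,v8:0

step 1: output 2; order=[2]; indeg=(1,1,0,0,1,1,1,0,0)
step 2: output 3; order=[2,3]; indeg=(1,1,0,0,0,1,1,0,0)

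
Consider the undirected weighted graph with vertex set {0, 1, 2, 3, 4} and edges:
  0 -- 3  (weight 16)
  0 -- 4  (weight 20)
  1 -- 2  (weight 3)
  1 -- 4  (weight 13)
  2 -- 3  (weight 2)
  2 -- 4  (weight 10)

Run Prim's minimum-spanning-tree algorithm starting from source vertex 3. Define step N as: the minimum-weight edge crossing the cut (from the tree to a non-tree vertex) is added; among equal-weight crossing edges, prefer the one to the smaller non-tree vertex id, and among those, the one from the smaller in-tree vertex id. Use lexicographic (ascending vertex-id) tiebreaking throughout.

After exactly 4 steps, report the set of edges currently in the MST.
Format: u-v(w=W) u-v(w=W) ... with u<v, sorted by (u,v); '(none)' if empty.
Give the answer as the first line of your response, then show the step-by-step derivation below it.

0-3(w=16) 1-2(w=3) 2-3(w=2) 2-4(w=10)

step 1: add edge 2-3 (w=2); MST = {2-3(w=2)}
step 2: add edge 1-2 (w=3); MST = {1-2(w=3) 2-3(w=2)}
step 3: add edge 2-4 (w=10); MST = {1-2(w=3) 2-3(w=2) 2-4(w=10)}
step 4: add edge 0-3 (w=16); MST = {0-3(w=16) 1-2(w=3) 2-3(w=2) 2-4(w=10)}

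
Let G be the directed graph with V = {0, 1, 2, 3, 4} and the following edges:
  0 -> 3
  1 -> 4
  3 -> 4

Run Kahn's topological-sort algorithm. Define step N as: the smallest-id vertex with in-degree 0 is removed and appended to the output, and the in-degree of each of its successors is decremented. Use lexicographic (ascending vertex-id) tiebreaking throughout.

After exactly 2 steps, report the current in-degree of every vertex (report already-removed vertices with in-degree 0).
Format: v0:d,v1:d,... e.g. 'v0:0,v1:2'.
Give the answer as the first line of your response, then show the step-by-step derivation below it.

v0:0,v1:0,v2:0,v3:0,v4:1

step 1: output 0; order=[0]; indeg=(0,0,0,0,2)
step 2: output 1; order=[0,1]; indeg=(0,0,0,0,1)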